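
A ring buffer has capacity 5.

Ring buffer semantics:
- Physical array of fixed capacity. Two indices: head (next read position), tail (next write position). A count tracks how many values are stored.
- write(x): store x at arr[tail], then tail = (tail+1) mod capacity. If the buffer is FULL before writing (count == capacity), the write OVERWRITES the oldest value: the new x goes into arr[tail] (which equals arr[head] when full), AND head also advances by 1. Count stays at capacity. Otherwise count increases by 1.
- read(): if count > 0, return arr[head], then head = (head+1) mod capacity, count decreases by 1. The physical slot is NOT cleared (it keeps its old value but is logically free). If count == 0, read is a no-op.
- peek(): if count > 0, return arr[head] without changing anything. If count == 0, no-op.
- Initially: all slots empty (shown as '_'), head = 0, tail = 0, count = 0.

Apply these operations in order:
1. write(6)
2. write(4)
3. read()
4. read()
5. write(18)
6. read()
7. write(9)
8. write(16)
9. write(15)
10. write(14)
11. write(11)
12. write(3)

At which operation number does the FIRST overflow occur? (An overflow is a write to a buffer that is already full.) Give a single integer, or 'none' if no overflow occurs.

After op 1 (write(6)): arr=[6 _ _ _ _] head=0 tail=1 count=1
After op 2 (write(4)): arr=[6 4 _ _ _] head=0 tail=2 count=2
After op 3 (read()): arr=[6 4 _ _ _] head=1 tail=2 count=1
After op 4 (read()): arr=[6 4 _ _ _] head=2 tail=2 count=0
After op 5 (write(18)): arr=[6 4 18 _ _] head=2 tail=3 count=1
After op 6 (read()): arr=[6 4 18 _ _] head=3 tail=3 count=0
After op 7 (write(9)): arr=[6 4 18 9 _] head=3 tail=4 count=1
After op 8 (write(16)): arr=[6 4 18 9 16] head=3 tail=0 count=2
After op 9 (write(15)): arr=[15 4 18 9 16] head=3 tail=1 count=3
After op 10 (write(14)): arr=[15 14 18 9 16] head=3 tail=2 count=4
After op 11 (write(11)): arr=[15 14 11 9 16] head=3 tail=3 count=5
After op 12 (write(3)): arr=[15 14 11 3 16] head=4 tail=4 count=5

Answer: 12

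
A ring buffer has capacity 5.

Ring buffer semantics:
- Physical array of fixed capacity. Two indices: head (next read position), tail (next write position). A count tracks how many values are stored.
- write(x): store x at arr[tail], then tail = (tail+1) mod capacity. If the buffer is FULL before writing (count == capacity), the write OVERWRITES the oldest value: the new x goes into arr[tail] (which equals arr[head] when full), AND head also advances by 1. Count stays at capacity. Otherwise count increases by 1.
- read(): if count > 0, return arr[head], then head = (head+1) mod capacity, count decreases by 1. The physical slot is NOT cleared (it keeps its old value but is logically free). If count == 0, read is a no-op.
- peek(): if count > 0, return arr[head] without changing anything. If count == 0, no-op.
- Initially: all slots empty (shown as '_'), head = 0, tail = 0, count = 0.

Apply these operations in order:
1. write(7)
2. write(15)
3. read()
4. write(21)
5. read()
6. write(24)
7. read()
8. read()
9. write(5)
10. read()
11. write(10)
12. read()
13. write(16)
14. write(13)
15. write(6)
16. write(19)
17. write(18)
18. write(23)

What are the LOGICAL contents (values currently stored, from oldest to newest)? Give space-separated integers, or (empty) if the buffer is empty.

After op 1 (write(7)): arr=[7 _ _ _ _] head=0 tail=1 count=1
After op 2 (write(15)): arr=[7 15 _ _ _] head=0 tail=2 count=2
After op 3 (read()): arr=[7 15 _ _ _] head=1 tail=2 count=1
After op 4 (write(21)): arr=[7 15 21 _ _] head=1 tail=3 count=2
After op 5 (read()): arr=[7 15 21 _ _] head=2 tail=3 count=1
After op 6 (write(24)): arr=[7 15 21 24 _] head=2 tail=4 count=2
After op 7 (read()): arr=[7 15 21 24 _] head=3 tail=4 count=1
After op 8 (read()): arr=[7 15 21 24 _] head=4 tail=4 count=0
After op 9 (write(5)): arr=[7 15 21 24 5] head=4 tail=0 count=1
After op 10 (read()): arr=[7 15 21 24 5] head=0 tail=0 count=0
After op 11 (write(10)): arr=[10 15 21 24 5] head=0 tail=1 count=1
After op 12 (read()): arr=[10 15 21 24 5] head=1 tail=1 count=0
After op 13 (write(16)): arr=[10 16 21 24 5] head=1 tail=2 count=1
After op 14 (write(13)): arr=[10 16 13 24 5] head=1 tail=3 count=2
After op 15 (write(6)): arr=[10 16 13 6 5] head=1 tail=4 count=3
After op 16 (write(19)): arr=[10 16 13 6 19] head=1 tail=0 count=4
After op 17 (write(18)): arr=[18 16 13 6 19] head=1 tail=1 count=5
After op 18 (write(23)): arr=[18 23 13 6 19] head=2 tail=2 count=5

Answer: 13 6 19 18 23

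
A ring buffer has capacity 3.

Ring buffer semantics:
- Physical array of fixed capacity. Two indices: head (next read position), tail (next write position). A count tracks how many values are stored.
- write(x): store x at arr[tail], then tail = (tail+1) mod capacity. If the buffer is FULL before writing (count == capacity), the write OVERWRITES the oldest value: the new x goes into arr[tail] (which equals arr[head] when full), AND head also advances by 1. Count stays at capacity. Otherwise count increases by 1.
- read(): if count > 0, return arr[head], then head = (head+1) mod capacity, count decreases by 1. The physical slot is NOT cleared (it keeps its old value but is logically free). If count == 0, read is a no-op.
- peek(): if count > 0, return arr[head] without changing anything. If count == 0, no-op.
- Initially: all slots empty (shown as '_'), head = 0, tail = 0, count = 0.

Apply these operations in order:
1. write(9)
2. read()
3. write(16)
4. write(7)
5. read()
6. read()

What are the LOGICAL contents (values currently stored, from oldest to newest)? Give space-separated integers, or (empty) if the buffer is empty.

Answer: (empty)

Derivation:
After op 1 (write(9)): arr=[9 _ _] head=0 tail=1 count=1
After op 2 (read()): arr=[9 _ _] head=1 tail=1 count=0
After op 3 (write(16)): arr=[9 16 _] head=1 tail=2 count=1
After op 4 (write(7)): arr=[9 16 7] head=1 tail=0 count=2
After op 5 (read()): arr=[9 16 7] head=2 tail=0 count=1
After op 6 (read()): arr=[9 16 7] head=0 tail=0 count=0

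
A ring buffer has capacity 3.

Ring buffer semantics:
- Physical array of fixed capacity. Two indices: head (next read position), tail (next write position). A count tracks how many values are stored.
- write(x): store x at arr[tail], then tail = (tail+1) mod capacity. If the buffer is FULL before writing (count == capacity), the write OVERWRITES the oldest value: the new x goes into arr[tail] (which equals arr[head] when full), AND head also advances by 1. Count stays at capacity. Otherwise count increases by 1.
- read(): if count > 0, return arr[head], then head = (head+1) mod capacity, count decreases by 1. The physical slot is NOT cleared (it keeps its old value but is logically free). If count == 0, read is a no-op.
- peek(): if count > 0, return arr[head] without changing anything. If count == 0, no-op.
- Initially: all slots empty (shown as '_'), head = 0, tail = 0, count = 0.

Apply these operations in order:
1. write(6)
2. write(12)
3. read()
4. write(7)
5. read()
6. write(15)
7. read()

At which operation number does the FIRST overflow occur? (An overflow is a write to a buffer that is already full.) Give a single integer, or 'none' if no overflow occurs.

Answer: none

Derivation:
After op 1 (write(6)): arr=[6 _ _] head=0 tail=1 count=1
After op 2 (write(12)): arr=[6 12 _] head=0 tail=2 count=2
After op 3 (read()): arr=[6 12 _] head=1 tail=2 count=1
After op 4 (write(7)): arr=[6 12 7] head=1 tail=0 count=2
After op 5 (read()): arr=[6 12 7] head=2 tail=0 count=1
After op 6 (write(15)): arr=[15 12 7] head=2 tail=1 count=2
After op 7 (read()): arr=[15 12 7] head=0 tail=1 count=1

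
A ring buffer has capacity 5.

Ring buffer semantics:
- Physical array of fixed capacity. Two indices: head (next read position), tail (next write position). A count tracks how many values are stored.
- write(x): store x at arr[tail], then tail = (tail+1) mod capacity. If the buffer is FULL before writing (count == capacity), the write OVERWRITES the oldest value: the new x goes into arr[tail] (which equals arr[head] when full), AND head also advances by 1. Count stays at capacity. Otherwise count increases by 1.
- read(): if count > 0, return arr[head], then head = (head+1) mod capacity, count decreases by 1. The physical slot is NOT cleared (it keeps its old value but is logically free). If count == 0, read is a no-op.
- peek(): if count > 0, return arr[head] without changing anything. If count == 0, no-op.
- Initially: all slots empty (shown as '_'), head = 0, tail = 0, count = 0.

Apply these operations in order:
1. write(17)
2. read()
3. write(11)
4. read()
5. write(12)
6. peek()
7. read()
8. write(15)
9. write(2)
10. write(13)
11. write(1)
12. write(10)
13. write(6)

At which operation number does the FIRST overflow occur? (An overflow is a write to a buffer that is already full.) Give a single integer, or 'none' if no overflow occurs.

After op 1 (write(17)): arr=[17 _ _ _ _] head=0 tail=1 count=1
After op 2 (read()): arr=[17 _ _ _ _] head=1 tail=1 count=0
After op 3 (write(11)): arr=[17 11 _ _ _] head=1 tail=2 count=1
After op 4 (read()): arr=[17 11 _ _ _] head=2 tail=2 count=0
After op 5 (write(12)): arr=[17 11 12 _ _] head=2 tail=3 count=1
After op 6 (peek()): arr=[17 11 12 _ _] head=2 tail=3 count=1
After op 7 (read()): arr=[17 11 12 _ _] head=3 tail=3 count=0
After op 8 (write(15)): arr=[17 11 12 15 _] head=3 tail=4 count=1
After op 9 (write(2)): arr=[17 11 12 15 2] head=3 tail=0 count=2
After op 10 (write(13)): arr=[13 11 12 15 2] head=3 tail=1 count=3
After op 11 (write(1)): arr=[13 1 12 15 2] head=3 tail=2 count=4
After op 12 (write(10)): arr=[13 1 10 15 2] head=3 tail=3 count=5
After op 13 (write(6)): arr=[13 1 10 6 2] head=4 tail=4 count=5

Answer: 13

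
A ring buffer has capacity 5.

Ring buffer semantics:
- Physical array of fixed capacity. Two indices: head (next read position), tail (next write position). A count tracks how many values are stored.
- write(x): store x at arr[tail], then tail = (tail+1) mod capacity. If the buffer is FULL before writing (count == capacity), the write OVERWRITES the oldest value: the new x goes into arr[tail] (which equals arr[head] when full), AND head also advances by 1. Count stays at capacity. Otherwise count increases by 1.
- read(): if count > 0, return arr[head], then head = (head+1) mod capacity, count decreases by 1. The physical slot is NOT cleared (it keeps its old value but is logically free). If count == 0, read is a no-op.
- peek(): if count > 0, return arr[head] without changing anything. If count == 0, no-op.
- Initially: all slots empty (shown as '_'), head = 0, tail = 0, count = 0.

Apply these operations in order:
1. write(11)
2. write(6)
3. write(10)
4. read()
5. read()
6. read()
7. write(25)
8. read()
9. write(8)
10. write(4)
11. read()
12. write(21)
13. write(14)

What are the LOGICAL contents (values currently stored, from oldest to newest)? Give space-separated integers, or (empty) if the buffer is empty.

Answer: 4 21 14

Derivation:
After op 1 (write(11)): arr=[11 _ _ _ _] head=0 tail=1 count=1
After op 2 (write(6)): arr=[11 6 _ _ _] head=0 tail=2 count=2
After op 3 (write(10)): arr=[11 6 10 _ _] head=0 tail=3 count=3
After op 4 (read()): arr=[11 6 10 _ _] head=1 tail=3 count=2
After op 5 (read()): arr=[11 6 10 _ _] head=2 tail=3 count=1
After op 6 (read()): arr=[11 6 10 _ _] head=3 tail=3 count=0
After op 7 (write(25)): arr=[11 6 10 25 _] head=3 tail=4 count=1
After op 8 (read()): arr=[11 6 10 25 _] head=4 tail=4 count=0
After op 9 (write(8)): arr=[11 6 10 25 8] head=4 tail=0 count=1
After op 10 (write(4)): arr=[4 6 10 25 8] head=4 tail=1 count=2
After op 11 (read()): arr=[4 6 10 25 8] head=0 tail=1 count=1
After op 12 (write(21)): arr=[4 21 10 25 8] head=0 tail=2 count=2
After op 13 (write(14)): arr=[4 21 14 25 8] head=0 tail=3 count=3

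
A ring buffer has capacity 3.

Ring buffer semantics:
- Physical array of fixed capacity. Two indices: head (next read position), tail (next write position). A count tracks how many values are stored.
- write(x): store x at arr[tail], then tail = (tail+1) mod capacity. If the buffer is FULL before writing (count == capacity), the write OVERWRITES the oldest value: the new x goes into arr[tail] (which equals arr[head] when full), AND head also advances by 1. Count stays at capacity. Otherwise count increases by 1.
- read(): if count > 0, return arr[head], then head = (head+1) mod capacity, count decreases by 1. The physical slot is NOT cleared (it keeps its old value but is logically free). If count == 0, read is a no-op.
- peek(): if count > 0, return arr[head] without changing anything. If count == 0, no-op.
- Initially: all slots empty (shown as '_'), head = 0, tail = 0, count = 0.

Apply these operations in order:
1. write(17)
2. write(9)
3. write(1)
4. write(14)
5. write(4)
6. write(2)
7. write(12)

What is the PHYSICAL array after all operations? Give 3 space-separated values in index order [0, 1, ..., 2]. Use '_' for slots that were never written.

After op 1 (write(17)): arr=[17 _ _] head=0 tail=1 count=1
After op 2 (write(9)): arr=[17 9 _] head=0 tail=2 count=2
After op 3 (write(1)): arr=[17 9 1] head=0 tail=0 count=3
After op 4 (write(14)): arr=[14 9 1] head=1 tail=1 count=3
After op 5 (write(4)): arr=[14 4 1] head=2 tail=2 count=3
After op 6 (write(2)): arr=[14 4 2] head=0 tail=0 count=3
After op 7 (write(12)): arr=[12 4 2] head=1 tail=1 count=3

Answer: 12 4 2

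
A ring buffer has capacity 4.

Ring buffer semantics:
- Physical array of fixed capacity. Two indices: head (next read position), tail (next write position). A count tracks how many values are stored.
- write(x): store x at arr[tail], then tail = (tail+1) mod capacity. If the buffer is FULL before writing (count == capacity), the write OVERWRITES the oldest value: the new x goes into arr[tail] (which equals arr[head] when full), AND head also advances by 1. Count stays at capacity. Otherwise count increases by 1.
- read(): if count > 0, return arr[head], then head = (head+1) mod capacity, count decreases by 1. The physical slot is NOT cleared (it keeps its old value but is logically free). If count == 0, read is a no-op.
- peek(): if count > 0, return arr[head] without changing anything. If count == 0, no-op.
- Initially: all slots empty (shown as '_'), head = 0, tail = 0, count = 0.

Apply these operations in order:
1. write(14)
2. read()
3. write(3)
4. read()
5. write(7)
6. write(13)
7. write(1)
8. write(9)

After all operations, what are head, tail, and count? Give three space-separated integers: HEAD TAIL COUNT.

Answer: 2 2 4

Derivation:
After op 1 (write(14)): arr=[14 _ _ _] head=0 tail=1 count=1
After op 2 (read()): arr=[14 _ _ _] head=1 tail=1 count=0
After op 3 (write(3)): arr=[14 3 _ _] head=1 tail=2 count=1
After op 4 (read()): arr=[14 3 _ _] head=2 tail=2 count=0
After op 5 (write(7)): arr=[14 3 7 _] head=2 tail=3 count=1
After op 6 (write(13)): arr=[14 3 7 13] head=2 tail=0 count=2
After op 7 (write(1)): arr=[1 3 7 13] head=2 tail=1 count=3
After op 8 (write(9)): arr=[1 9 7 13] head=2 tail=2 count=4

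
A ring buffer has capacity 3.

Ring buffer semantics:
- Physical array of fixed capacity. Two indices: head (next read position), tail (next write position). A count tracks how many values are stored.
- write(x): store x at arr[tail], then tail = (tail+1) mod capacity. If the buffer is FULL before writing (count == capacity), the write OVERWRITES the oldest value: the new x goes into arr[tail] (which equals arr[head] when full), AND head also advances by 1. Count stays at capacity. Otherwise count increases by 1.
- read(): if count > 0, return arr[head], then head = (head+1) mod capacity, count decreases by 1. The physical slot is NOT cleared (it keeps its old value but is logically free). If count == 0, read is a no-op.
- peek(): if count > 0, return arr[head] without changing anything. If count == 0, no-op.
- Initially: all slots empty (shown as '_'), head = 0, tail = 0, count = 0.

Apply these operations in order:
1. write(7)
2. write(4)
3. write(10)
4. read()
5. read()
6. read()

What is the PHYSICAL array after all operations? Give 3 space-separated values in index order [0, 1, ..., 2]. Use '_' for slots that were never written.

Answer: 7 4 10

Derivation:
After op 1 (write(7)): arr=[7 _ _] head=0 tail=1 count=1
After op 2 (write(4)): arr=[7 4 _] head=0 tail=2 count=2
After op 3 (write(10)): arr=[7 4 10] head=0 tail=0 count=3
After op 4 (read()): arr=[7 4 10] head=1 tail=0 count=2
After op 5 (read()): arr=[7 4 10] head=2 tail=0 count=1
After op 6 (read()): arr=[7 4 10] head=0 tail=0 count=0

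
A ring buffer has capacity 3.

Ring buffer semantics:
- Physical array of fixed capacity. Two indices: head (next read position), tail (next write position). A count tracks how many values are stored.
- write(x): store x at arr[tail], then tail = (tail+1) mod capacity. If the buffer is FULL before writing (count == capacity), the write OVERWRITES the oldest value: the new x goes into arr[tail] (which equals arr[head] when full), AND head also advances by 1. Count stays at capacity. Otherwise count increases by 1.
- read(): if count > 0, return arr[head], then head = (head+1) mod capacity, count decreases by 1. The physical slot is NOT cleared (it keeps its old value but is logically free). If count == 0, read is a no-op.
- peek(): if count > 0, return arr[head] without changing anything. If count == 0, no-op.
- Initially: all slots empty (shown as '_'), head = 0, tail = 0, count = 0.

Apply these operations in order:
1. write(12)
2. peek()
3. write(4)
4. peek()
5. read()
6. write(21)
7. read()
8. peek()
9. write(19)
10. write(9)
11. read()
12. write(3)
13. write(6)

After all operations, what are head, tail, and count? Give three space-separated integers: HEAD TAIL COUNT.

Answer: 1 1 3

Derivation:
After op 1 (write(12)): arr=[12 _ _] head=0 tail=1 count=1
After op 2 (peek()): arr=[12 _ _] head=0 tail=1 count=1
After op 3 (write(4)): arr=[12 4 _] head=0 tail=2 count=2
After op 4 (peek()): arr=[12 4 _] head=0 tail=2 count=2
After op 5 (read()): arr=[12 4 _] head=1 tail=2 count=1
After op 6 (write(21)): arr=[12 4 21] head=1 tail=0 count=2
After op 7 (read()): arr=[12 4 21] head=2 tail=0 count=1
After op 8 (peek()): arr=[12 4 21] head=2 tail=0 count=1
After op 9 (write(19)): arr=[19 4 21] head=2 tail=1 count=2
After op 10 (write(9)): arr=[19 9 21] head=2 tail=2 count=3
After op 11 (read()): arr=[19 9 21] head=0 tail=2 count=2
After op 12 (write(3)): arr=[19 9 3] head=0 tail=0 count=3
After op 13 (write(6)): arr=[6 9 3] head=1 tail=1 count=3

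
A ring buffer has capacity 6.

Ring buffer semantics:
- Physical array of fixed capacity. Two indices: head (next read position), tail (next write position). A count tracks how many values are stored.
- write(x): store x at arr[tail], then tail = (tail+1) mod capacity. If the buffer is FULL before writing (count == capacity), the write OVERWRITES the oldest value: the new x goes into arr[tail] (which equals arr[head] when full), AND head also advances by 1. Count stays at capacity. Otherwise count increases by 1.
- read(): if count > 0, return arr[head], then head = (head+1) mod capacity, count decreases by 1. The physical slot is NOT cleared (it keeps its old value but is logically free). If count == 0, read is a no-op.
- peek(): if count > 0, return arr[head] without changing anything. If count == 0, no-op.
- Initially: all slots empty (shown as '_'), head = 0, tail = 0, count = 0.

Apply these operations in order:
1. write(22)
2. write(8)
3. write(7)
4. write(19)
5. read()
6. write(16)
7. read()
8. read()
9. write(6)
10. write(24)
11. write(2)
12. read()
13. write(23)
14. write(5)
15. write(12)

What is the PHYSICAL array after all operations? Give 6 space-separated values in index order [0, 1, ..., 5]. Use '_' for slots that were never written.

Answer: 24 2 23 5 12 6

Derivation:
After op 1 (write(22)): arr=[22 _ _ _ _ _] head=0 tail=1 count=1
After op 2 (write(8)): arr=[22 8 _ _ _ _] head=0 tail=2 count=2
After op 3 (write(7)): arr=[22 8 7 _ _ _] head=0 tail=3 count=3
After op 4 (write(19)): arr=[22 8 7 19 _ _] head=0 tail=4 count=4
After op 5 (read()): arr=[22 8 7 19 _ _] head=1 tail=4 count=3
After op 6 (write(16)): arr=[22 8 7 19 16 _] head=1 tail=5 count=4
After op 7 (read()): arr=[22 8 7 19 16 _] head=2 tail=5 count=3
After op 8 (read()): arr=[22 8 7 19 16 _] head=3 tail=5 count=2
After op 9 (write(6)): arr=[22 8 7 19 16 6] head=3 tail=0 count=3
After op 10 (write(24)): arr=[24 8 7 19 16 6] head=3 tail=1 count=4
After op 11 (write(2)): arr=[24 2 7 19 16 6] head=3 tail=2 count=5
After op 12 (read()): arr=[24 2 7 19 16 6] head=4 tail=2 count=4
After op 13 (write(23)): arr=[24 2 23 19 16 6] head=4 tail=3 count=5
After op 14 (write(5)): arr=[24 2 23 5 16 6] head=4 tail=4 count=6
After op 15 (write(12)): arr=[24 2 23 5 12 6] head=5 tail=5 count=6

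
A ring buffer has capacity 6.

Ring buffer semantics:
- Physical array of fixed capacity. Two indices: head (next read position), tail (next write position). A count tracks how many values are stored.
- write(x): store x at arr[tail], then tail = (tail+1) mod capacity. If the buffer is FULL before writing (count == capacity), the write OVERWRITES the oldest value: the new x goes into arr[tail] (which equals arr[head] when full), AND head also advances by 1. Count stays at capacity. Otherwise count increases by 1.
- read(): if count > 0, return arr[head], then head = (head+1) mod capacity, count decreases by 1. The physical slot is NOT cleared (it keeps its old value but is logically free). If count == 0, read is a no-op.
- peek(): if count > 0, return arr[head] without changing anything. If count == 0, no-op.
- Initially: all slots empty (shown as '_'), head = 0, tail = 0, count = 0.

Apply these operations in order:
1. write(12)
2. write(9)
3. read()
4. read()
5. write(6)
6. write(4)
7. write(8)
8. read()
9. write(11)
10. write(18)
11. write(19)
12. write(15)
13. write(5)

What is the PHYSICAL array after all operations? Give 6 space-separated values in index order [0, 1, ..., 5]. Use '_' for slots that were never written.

Answer: 18 19 15 5 8 11

Derivation:
After op 1 (write(12)): arr=[12 _ _ _ _ _] head=0 tail=1 count=1
After op 2 (write(9)): arr=[12 9 _ _ _ _] head=0 tail=2 count=2
After op 3 (read()): arr=[12 9 _ _ _ _] head=1 tail=2 count=1
After op 4 (read()): arr=[12 9 _ _ _ _] head=2 tail=2 count=0
After op 5 (write(6)): arr=[12 9 6 _ _ _] head=2 tail=3 count=1
After op 6 (write(4)): arr=[12 9 6 4 _ _] head=2 tail=4 count=2
After op 7 (write(8)): arr=[12 9 6 4 8 _] head=2 tail=5 count=3
After op 8 (read()): arr=[12 9 6 4 8 _] head=3 tail=5 count=2
After op 9 (write(11)): arr=[12 9 6 4 8 11] head=3 tail=0 count=3
After op 10 (write(18)): arr=[18 9 6 4 8 11] head=3 tail=1 count=4
After op 11 (write(19)): arr=[18 19 6 4 8 11] head=3 tail=2 count=5
After op 12 (write(15)): arr=[18 19 15 4 8 11] head=3 tail=3 count=6
After op 13 (write(5)): arr=[18 19 15 5 8 11] head=4 tail=4 count=6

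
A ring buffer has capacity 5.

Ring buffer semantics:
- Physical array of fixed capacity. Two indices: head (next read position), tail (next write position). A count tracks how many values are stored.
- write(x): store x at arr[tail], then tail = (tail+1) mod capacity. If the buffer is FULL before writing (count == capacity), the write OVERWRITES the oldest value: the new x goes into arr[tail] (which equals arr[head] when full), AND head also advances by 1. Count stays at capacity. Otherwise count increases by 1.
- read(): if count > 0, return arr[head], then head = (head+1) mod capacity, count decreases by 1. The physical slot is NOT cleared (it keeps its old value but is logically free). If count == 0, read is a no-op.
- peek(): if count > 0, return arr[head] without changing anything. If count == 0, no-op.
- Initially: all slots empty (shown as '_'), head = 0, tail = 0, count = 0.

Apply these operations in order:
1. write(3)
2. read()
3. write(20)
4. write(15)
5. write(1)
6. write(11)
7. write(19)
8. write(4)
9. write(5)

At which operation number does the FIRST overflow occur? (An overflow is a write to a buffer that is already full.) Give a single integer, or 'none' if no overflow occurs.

After op 1 (write(3)): arr=[3 _ _ _ _] head=0 tail=1 count=1
After op 2 (read()): arr=[3 _ _ _ _] head=1 tail=1 count=0
After op 3 (write(20)): arr=[3 20 _ _ _] head=1 tail=2 count=1
After op 4 (write(15)): arr=[3 20 15 _ _] head=1 tail=3 count=2
After op 5 (write(1)): arr=[3 20 15 1 _] head=1 tail=4 count=3
After op 6 (write(11)): arr=[3 20 15 1 11] head=1 tail=0 count=4
After op 7 (write(19)): arr=[19 20 15 1 11] head=1 tail=1 count=5
After op 8 (write(4)): arr=[19 4 15 1 11] head=2 tail=2 count=5
After op 9 (write(5)): arr=[19 4 5 1 11] head=3 tail=3 count=5

Answer: 8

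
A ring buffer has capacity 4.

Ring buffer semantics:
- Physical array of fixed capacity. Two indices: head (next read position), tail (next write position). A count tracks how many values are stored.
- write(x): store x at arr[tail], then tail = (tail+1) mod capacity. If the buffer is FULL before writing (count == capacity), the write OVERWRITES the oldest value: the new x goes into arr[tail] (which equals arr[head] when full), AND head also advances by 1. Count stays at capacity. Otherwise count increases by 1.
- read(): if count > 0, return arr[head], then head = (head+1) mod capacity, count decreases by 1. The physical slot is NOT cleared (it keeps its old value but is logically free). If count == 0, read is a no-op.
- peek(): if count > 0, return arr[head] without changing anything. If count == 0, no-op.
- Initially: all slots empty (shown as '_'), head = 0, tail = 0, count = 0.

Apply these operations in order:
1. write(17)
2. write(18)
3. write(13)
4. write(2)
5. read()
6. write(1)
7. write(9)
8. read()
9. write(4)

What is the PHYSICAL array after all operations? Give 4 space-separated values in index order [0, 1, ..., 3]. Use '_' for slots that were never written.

Answer: 1 9 4 2

Derivation:
After op 1 (write(17)): arr=[17 _ _ _] head=0 tail=1 count=1
After op 2 (write(18)): arr=[17 18 _ _] head=0 tail=2 count=2
After op 3 (write(13)): arr=[17 18 13 _] head=0 tail=3 count=3
After op 4 (write(2)): arr=[17 18 13 2] head=0 tail=0 count=4
After op 5 (read()): arr=[17 18 13 2] head=1 tail=0 count=3
After op 6 (write(1)): arr=[1 18 13 2] head=1 tail=1 count=4
After op 7 (write(9)): arr=[1 9 13 2] head=2 tail=2 count=4
After op 8 (read()): arr=[1 9 13 2] head=3 tail=2 count=3
After op 9 (write(4)): arr=[1 9 4 2] head=3 tail=3 count=4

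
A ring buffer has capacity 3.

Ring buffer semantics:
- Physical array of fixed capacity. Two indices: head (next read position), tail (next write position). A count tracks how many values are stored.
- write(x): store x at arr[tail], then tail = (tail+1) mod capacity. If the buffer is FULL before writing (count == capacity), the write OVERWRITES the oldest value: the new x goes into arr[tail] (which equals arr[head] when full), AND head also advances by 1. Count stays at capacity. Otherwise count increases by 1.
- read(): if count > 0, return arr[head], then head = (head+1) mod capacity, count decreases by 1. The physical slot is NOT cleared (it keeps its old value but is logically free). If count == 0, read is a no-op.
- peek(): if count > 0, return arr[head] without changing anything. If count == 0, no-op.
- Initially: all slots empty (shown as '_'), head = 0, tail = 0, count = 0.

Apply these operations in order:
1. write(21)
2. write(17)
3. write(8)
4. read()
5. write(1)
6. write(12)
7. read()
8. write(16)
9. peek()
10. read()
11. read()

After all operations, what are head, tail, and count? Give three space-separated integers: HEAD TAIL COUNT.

After op 1 (write(21)): arr=[21 _ _] head=0 tail=1 count=1
After op 2 (write(17)): arr=[21 17 _] head=0 tail=2 count=2
After op 3 (write(8)): arr=[21 17 8] head=0 tail=0 count=3
After op 4 (read()): arr=[21 17 8] head=1 tail=0 count=2
After op 5 (write(1)): arr=[1 17 8] head=1 tail=1 count=3
After op 6 (write(12)): arr=[1 12 8] head=2 tail=2 count=3
After op 7 (read()): arr=[1 12 8] head=0 tail=2 count=2
After op 8 (write(16)): arr=[1 12 16] head=0 tail=0 count=3
After op 9 (peek()): arr=[1 12 16] head=0 tail=0 count=3
After op 10 (read()): arr=[1 12 16] head=1 tail=0 count=2
After op 11 (read()): arr=[1 12 16] head=2 tail=0 count=1

Answer: 2 0 1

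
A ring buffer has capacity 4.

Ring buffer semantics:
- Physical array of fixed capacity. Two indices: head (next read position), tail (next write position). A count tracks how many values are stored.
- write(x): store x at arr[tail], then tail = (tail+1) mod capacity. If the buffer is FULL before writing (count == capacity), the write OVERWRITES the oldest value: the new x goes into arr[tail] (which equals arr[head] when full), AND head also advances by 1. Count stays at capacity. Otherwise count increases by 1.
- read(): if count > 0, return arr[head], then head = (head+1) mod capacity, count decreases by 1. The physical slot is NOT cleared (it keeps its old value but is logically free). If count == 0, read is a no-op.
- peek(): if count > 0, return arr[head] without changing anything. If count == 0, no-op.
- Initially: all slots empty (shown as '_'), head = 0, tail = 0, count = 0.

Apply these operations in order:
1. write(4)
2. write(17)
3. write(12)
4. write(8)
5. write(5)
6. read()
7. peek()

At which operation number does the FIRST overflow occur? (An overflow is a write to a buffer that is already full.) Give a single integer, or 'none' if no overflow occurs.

Answer: 5

Derivation:
After op 1 (write(4)): arr=[4 _ _ _] head=0 tail=1 count=1
After op 2 (write(17)): arr=[4 17 _ _] head=0 tail=2 count=2
After op 3 (write(12)): arr=[4 17 12 _] head=0 tail=3 count=3
After op 4 (write(8)): arr=[4 17 12 8] head=0 tail=0 count=4
After op 5 (write(5)): arr=[5 17 12 8] head=1 tail=1 count=4
After op 6 (read()): arr=[5 17 12 8] head=2 tail=1 count=3
After op 7 (peek()): arr=[5 17 12 8] head=2 tail=1 count=3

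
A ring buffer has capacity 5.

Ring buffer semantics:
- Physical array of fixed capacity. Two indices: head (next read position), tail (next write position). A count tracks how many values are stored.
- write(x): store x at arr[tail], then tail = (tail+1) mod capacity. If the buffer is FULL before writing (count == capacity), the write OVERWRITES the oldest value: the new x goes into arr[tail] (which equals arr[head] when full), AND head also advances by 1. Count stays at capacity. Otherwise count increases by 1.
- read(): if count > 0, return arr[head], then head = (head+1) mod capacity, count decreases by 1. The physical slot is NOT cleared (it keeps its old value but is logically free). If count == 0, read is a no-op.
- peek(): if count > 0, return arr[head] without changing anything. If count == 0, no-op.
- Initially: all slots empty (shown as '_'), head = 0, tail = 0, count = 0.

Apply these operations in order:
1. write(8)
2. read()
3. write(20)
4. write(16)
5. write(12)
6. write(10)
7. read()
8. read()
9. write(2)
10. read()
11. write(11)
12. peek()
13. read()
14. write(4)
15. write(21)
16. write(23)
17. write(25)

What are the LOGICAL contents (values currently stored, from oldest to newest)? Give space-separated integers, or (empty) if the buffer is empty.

Answer: 11 4 21 23 25

Derivation:
After op 1 (write(8)): arr=[8 _ _ _ _] head=0 tail=1 count=1
After op 2 (read()): arr=[8 _ _ _ _] head=1 tail=1 count=0
After op 3 (write(20)): arr=[8 20 _ _ _] head=1 tail=2 count=1
After op 4 (write(16)): arr=[8 20 16 _ _] head=1 tail=3 count=2
After op 5 (write(12)): arr=[8 20 16 12 _] head=1 tail=4 count=3
After op 6 (write(10)): arr=[8 20 16 12 10] head=1 tail=0 count=4
After op 7 (read()): arr=[8 20 16 12 10] head=2 tail=0 count=3
After op 8 (read()): arr=[8 20 16 12 10] head=3 tail=0 count=2
After op 9 (write(2)): arr=[2 20 16 12 10] head=3 tail=1 count=3
After op 10 (read()): arr=[2 20 16 12 10] head=4 tail=1 count=2
After op 11 (write(11)): arr=[2 11 16 12 10] head=4 tail=2 count=3
After op 12 (peek()): arr=[2 11 16 12 10] head=4 tail=2 count=3
After op 13 (read()): arr=[2 11 16 12 10] head=0 tail=2 count=2
After op 14 (write(4)): arr=[2 11 4 12 10] head=0 tail=3 count=3
After op 15 (write(21)): arr=[2 11 4 21 10] head=0 tail=4 count=4
After op 16 (write(23)): arr=[2 11 4 21 23] head=0 tail=0 count=5
After op 17 (write(25)): arr=[25 11 4 21 23] head=1 tail=1 count=5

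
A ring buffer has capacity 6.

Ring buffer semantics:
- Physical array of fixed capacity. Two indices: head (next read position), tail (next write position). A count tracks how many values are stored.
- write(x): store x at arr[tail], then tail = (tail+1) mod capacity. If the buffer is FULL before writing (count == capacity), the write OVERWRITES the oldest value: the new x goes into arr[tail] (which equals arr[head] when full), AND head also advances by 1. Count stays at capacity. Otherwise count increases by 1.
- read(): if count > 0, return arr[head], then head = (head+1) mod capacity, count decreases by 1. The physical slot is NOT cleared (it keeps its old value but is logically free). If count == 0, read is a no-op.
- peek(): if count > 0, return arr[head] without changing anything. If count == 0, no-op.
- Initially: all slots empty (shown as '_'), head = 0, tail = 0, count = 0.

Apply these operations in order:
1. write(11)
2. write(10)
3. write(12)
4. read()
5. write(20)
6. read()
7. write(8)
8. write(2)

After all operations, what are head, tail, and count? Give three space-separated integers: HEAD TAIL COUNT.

Answer: 2 0 4

Derivation:
After op 1 (write(11)): arr=[11 _ _ _ _ _] head=0 tail=1 count=1
After op 2 (write(10)): arr=[11 10 _ _ _ _] head=0 tail=2 count=2
After op 3 (write(12)): arr=[11 10 12 _ _ _] head=0 tail=3 count=3
After op 4 (read()): arr=[11 10 12 _ _ _] head=1 tail=3 count=2
After op 5 (write(20)): arr=[11 10 12 20 _ _] head=1 tail=4 count=3
After op 6 (read()): arr=[11 10 12 20 _ _] head=2 tail=4 count=2
After op 7 (write(8)): arr=[11 10 12 20 8 _] head=2 tail=5 count=3
After op 8 (write(2)): arr=[11 10 12 20 8 2] head=2 tail=0 count=4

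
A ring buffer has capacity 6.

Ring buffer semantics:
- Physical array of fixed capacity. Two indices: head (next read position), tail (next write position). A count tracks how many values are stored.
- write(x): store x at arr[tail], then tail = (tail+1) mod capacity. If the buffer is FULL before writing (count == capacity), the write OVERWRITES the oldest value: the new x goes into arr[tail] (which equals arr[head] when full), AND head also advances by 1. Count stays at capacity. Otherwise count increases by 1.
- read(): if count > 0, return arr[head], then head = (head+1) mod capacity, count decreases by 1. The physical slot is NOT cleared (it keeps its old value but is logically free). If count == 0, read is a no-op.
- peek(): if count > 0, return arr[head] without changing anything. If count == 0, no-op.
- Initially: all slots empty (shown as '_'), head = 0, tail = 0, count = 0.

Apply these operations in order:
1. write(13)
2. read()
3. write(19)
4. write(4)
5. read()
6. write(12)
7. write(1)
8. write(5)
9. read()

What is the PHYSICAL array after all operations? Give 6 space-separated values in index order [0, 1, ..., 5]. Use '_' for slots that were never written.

After op 1 (write(13)): arr=[13 _ _ _ _ _] head=0 tail=1 count=1
After op 2 (read()): arr=[13 _ _ _ _ _] head=1 tail=1 count=0
After op 3 (write(19)): arr=[13 19 _ _ _ _] head=1 tail=2 count=1
After op 4 (write(4)): arr=[13 19 4 _ _ _] head=1 tail=3 count=2
After op 5 (read()): arr=[13 19 4 _ _ _] head=2 tail=3 count=1
After op 6 (write(12)): arr=[13 19 4 12 _ _] head=2 tail=4 count=2
After op 7 (write(1)): arr=[13 19 4 12 1 _] head=2 tail=5 count=3
After op 8 (write(5)): arr=[13 19 4 12 1 5] head=2 tail=0 count=4
After op 9 (read()): arr=[13 19 4 12 1 5] head=3 tail=0 count=3

Answer: 13 19 4 12 1 5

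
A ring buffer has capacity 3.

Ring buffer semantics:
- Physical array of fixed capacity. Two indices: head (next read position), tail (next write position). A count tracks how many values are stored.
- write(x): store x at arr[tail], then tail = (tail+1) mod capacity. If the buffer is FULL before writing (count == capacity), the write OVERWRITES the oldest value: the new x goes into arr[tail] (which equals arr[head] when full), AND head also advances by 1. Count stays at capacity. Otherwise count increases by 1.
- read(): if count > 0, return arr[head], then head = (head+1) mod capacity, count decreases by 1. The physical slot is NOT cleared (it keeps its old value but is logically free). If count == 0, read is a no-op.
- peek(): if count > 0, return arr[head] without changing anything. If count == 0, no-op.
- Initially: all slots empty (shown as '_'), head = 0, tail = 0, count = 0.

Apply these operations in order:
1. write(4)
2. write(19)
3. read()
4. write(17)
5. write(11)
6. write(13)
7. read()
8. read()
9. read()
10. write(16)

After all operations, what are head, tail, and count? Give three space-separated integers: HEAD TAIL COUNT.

After op 1 (write(4)): arr=[4 _ _] head=0 tail=1 count=1
After op 2 (write(19)): arr=[4 19 _] head=0 tail=2 count=2
After op 3 (read()): arr=[4 19 _] head=1 tail=2 count=1
After op 4 (write(17)): arr=[4 19 17] head=1 tail=0 count=2
After op 5 (write(11)): arr=[11 19 17] head=1 tail=1 count=3
After op 6 (write(13)): arr=[11 13 17] head=2 tail=2 count=3
After op 7 (read()): arr=[11 13 17] head=0 tail=2 count=2
After op 8 (read()): arr=[11 13 17] head=1 tail=2 count=1
After op 9 (read()): arr=[11 13 17] head=2 tail=2 count=0
After op 10 (write(16)): arr=[11 13 16] head=2 tail=0 count=1

Answer: 2 0 1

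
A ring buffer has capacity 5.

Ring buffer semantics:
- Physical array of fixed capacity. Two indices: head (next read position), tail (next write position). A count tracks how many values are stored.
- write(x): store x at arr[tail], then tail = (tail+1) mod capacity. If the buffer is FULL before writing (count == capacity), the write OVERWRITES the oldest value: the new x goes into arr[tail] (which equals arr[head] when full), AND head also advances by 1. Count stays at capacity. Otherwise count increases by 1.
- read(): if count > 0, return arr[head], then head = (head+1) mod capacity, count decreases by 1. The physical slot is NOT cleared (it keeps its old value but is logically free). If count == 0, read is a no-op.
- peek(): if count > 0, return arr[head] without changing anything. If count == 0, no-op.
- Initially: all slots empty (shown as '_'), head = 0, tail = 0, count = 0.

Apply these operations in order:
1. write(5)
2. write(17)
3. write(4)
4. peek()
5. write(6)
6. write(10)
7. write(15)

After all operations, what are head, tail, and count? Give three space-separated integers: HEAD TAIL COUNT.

After op 1 (write(5)): arr=[5 _ _ _ _] head=0 tail=1 count=1
After op 2 (write(17)): arr=[5 17 _ _ _] head=0 tail=2 count=2
After op 3 (write(4)): arr=[5 17 4 _ _] head=0 tail=3 count=3
After op 4 (peek()): arr=[5 17 4 _ _] head=0 tail=3 count=3
After op 5 (write(6)): arr=[5 17 4 6 _] head=0 tail=4 count=4
After op 6 (write(10)): arr=[5 17 4 6 10] head=0 tail=0 count=5
After op 7 (write(15)): arr=[15 17 4 6 10] head=1 tail=1 count=5

Answer: 1 1 5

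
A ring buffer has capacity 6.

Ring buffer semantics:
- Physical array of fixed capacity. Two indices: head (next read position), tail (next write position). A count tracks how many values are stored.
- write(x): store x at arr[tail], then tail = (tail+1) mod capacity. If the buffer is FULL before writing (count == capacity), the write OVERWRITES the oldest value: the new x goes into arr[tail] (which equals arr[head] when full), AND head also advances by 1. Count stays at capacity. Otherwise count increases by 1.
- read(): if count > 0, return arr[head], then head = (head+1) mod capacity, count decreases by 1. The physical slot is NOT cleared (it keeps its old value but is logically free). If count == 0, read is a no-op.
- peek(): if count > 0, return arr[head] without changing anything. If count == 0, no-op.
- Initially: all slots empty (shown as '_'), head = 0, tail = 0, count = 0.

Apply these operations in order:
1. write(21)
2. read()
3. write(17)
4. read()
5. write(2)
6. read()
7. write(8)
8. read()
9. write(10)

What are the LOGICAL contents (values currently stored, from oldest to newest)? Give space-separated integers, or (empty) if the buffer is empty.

After op 1 (write(21)): arr=[21 _ _ _ _ _] head=0 tail=1 count=1
After op 2 (read()): arr=[21 _ _ _ _ _] head=1 tail=1 count=0
After op 3 (write(17)): arr=[21 17 _ _ _ _] head=1 tail=2 count=1
After op 4 (read()): arr=[21 17 _ _ _ _] head=2 tail=2 count=0
After op 5 (write(2)): arr=[21 17 2 _ _ _] head=2 tail=3 count=1
After op 6 (read()): arr=[21 17 2 _ _ _] head=3 tail=3 count=0
After op 7 (write(8)): arr=[21 17 2 8 _ _] head=3 tail=4 count=1
After op 8 (read()): arr=[21 17 2 8 _ _] head=4 tail=4 count=0
After op 9 (write(10)): arr=[21 17 2 8 10 _] head=4 tail=5 count=1

Answer: 10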